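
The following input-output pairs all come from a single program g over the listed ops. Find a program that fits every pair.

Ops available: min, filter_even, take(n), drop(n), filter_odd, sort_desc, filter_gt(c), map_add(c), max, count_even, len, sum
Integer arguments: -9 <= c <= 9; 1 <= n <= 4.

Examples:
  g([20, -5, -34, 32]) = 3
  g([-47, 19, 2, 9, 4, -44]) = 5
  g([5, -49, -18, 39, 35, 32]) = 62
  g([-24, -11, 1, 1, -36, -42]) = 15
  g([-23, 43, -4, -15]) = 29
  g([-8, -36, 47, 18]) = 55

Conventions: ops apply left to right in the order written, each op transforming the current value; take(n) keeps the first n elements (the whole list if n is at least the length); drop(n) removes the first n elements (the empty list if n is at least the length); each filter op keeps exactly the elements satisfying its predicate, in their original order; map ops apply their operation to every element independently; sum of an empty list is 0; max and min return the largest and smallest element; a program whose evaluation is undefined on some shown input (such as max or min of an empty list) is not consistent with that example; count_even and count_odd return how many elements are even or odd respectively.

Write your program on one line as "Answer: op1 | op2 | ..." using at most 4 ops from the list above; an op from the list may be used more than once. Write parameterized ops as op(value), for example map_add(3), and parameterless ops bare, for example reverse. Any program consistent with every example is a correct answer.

map_add(8) | filter_odd | sum

Check, running the answer program on each example:
  [20, -5, -34, 32] -> [28, 3, -26, 40] -> [3] -> 3
  [-47, 19, 2, 9, 4, -44] -> [-39, 27, 10, 17, 12, -36] -> [-39, 27, 17] -> 5
  [5, -49, -18, 39, 35, 32] -> [13, -41, -10, 47, 43, 40] -> [13, -41, 47, 43] -> 62
  [-24, -11, 1, 1, -36, -42] -> [-16, -3, 9, 9, -28, -34] -> [-3, 9, 9] -> 15
  [-23, 43, -4, -15] -> [-15, 51, 4, -7] -> [-15, 51, -7] -> 29
  [-8, -36, 47, 18] -> [0, -28, 55, 26] -> [55] -> 55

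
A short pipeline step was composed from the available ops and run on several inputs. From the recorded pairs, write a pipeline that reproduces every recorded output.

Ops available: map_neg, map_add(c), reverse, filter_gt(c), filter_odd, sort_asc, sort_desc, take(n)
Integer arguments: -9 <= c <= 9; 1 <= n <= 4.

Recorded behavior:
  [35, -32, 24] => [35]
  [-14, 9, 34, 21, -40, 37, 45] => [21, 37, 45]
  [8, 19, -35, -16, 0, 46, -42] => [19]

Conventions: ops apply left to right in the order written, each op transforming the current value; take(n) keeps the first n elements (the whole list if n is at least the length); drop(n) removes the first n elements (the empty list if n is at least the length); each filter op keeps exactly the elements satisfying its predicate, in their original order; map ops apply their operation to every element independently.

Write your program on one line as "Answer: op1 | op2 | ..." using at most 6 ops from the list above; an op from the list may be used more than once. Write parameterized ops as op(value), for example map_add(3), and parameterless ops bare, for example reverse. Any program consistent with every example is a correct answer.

sort_desc | filter_gt(1) | filter_odd | take(3) | reverse

Check, running the answer program on each example:
  [35, -32, 24] -> [35, 24, -32] -> [35, 24] -> [35] -> [35] -> [35]
  [-14, 9, 34, 21, -40, 37, 45] -> [45, 37, 34, 21, 9, -14, -40] -> [45, 37, 34, 21, 9] -> [45, 37, 21, 9] -> [45, 37, 21] -> [21, 37, 45]
  [8, 19, -35, -16, 0, 46, -42] -> [46, 19, 8, 0, -16, -35, -42] -> [46, 19, 8] -> [19] -> [19] -> [19]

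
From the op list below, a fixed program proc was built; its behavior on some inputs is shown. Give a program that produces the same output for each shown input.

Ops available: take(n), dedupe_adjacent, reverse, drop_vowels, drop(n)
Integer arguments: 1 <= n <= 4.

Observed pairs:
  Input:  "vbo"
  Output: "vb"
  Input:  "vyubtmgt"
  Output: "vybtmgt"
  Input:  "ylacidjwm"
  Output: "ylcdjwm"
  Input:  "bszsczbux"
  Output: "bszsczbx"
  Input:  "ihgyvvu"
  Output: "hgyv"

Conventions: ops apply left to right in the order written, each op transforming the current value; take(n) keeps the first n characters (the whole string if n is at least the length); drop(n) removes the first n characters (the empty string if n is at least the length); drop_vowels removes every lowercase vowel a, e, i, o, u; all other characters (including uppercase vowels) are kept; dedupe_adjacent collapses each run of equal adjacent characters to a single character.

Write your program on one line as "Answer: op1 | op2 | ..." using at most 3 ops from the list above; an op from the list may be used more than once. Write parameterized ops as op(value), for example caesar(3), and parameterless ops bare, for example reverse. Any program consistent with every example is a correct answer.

dedupe_adjacent | drop_vowels

Check, running the answer program on each example:
  "vbo" -> "vbo" -> "vb"
  "vyubtmgt" -> "vyubtmgt" -> "vybtmgt"
  "ylacidjwm" -> "ylacidjwm" -> "ylcdjwm"
  "bszsczbux" -> "bszsczbux" -> "bszsczbx"
  "ihgyvvu" -> "ihgyvu" -> "hgyv"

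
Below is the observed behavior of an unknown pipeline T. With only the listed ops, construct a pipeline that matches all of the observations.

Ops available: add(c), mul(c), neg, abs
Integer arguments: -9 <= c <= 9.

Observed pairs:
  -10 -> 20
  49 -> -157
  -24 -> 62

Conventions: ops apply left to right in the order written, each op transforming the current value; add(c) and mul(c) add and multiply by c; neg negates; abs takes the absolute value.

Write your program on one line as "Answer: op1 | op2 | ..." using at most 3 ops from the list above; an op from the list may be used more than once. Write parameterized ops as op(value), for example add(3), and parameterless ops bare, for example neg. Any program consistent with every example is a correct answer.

mul(-3) | add(-2) | add(-8)

Check, running the answer program on each example:
  -10 -> 30 -> 28 -> 20
  49 -> -147 -> -149 -> -157
  -24 -> 72 -> 70 -> 62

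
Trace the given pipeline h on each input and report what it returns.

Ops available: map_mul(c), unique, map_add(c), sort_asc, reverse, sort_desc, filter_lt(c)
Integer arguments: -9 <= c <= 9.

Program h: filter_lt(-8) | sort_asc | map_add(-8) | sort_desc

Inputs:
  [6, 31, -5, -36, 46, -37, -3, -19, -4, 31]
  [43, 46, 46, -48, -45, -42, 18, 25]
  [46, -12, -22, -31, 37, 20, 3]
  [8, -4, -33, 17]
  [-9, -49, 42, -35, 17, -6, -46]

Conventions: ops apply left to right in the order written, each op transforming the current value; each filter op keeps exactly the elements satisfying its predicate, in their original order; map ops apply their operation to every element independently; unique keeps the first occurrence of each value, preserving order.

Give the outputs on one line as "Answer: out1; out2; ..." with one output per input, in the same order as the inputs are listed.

Execution, op by op:
  [6, 31, -5, -36, 46, -37, -3, -19, -4, 31] -> [-36, -37, -19] -> [-37, -36, -19] -> [-45, -44, -27] -> [-27, -44, -45]
  [43, 46, 46, -48, -45, -42, 18, 25] -> [-48, -45, -42] -> [-48, -45, -42] -> [-56, -53, -50] -> [-50, -53, -56]
  [46, -12, -22, -31, 37, 20, 3] -> [-12, -22, -31] -> [-31, -22, -12] -> [-39, -30, -20] -> [-20, -30, -39]
  [8, -4, -33, 17] -> [-33] -> [-33] -> [-41] -> [-41]
  [-9, -49, 42, -35, 17, -6, -46] -> [-9, -49, -35, -46] -> [-49, -46, -35, -9] -> [-57, -54, -43, -17] -> [-17, -43, -54, -57]

[-27, -44, -45]; [-50, -53, -56]; [-20, -30, -39]; [-41]; [-17, -43, -54, -57]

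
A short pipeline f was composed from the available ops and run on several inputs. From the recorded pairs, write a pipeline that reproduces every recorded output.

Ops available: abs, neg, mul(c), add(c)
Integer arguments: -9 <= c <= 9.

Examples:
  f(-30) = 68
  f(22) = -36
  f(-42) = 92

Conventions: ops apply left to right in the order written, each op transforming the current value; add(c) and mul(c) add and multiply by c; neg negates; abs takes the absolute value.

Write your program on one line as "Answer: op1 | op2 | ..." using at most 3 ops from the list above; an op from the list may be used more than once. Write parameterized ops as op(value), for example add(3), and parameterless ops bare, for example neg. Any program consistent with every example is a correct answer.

mul(2) | neg | add(8)

Check, running the answer program on each example:
  -30 -> -60 -> 60 -> 68
  22 -> 44 -> -44 -> -36
  -42 -> -84 -> 84 -> 92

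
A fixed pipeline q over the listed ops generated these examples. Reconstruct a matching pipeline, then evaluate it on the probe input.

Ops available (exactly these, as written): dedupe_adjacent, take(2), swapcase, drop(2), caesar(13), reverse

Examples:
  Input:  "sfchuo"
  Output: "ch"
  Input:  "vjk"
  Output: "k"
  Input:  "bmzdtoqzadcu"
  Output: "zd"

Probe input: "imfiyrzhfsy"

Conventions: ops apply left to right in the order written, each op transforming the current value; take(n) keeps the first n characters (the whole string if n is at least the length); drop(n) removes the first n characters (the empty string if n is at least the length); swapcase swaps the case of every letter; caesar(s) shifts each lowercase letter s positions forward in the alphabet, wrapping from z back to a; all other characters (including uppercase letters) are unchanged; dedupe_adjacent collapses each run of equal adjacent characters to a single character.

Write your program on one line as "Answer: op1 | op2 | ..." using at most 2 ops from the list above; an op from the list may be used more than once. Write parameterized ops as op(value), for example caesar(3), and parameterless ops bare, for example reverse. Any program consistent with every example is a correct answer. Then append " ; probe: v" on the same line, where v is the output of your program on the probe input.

drop(2) | take(2) ; probe: "fi"

Check, running the answer program on each example:
  "sfchuo" -> "chuo" -> "ch"
  "vjk" -> "k" -> "k"
  "bmzdtoqzadcu" -> "zdtoqzadcu" -> "zd"
  probe: "imfiyrzhfsy" -> "fiyrzhfsy" -> "fi"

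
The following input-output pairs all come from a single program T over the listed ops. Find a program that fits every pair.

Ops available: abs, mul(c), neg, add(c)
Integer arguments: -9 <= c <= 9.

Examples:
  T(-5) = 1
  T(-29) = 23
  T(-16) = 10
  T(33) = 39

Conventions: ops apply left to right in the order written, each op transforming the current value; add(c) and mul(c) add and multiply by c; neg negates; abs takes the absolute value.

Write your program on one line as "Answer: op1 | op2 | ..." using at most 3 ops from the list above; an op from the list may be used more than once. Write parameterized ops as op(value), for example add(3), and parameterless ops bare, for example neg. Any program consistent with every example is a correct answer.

add(6) | neg | abs

Check, running the answer program on each example:
  -5 -> 1 -> -1 -> 1
  -29 -> -23 -> 23 -> 23
  -16 -> -10 -> 10 -> 10
  33 -> 39 -> -39 -> 39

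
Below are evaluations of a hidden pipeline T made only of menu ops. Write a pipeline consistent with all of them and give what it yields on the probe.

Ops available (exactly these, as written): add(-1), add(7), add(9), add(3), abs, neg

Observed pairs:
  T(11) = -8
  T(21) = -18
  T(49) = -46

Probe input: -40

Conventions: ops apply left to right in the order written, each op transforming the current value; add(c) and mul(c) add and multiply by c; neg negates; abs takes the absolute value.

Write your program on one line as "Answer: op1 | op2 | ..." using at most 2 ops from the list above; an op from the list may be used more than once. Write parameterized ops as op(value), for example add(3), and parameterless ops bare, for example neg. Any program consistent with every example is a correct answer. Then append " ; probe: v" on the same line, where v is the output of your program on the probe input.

neg | add(3) ; probe: 43

Check, running the answer program on each example:
  11 -> -11 -> -8
  21 -> -21 -> -18
  49 -> -49 -> -46
  probe: -40 -> 40 -> 43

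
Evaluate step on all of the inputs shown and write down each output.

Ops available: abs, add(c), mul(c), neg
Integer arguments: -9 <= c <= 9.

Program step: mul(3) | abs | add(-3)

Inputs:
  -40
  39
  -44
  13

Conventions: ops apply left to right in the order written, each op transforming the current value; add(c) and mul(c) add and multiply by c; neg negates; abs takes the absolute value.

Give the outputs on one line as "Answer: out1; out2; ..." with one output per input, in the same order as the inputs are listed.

117; 114; 129; 36

Execution, op by op:
  -40 -> -120 -> 120 -> 117
  39 -> 117 -> 117 -> 114
  -44 -> -132 -> 132 -> 129
  13 -> 39 -> 39 -> 36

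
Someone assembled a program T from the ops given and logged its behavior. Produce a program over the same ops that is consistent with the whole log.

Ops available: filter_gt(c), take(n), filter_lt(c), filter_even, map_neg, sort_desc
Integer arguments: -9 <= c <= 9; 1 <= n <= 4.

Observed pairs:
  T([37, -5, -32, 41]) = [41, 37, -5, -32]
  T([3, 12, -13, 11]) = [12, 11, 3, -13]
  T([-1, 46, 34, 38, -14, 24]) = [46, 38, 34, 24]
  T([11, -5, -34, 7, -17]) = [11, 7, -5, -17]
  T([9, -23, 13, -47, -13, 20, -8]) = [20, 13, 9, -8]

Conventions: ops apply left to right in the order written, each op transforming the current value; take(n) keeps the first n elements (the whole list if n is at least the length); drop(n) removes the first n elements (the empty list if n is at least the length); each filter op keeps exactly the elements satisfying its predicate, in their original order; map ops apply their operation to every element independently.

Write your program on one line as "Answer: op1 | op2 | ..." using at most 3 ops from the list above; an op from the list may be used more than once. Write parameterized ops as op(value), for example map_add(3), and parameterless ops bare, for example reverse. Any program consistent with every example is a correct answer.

sort_desc | take(4)

Check, running the answer program on each example:
  [37, -5, -32, 41] -> [41, 37, -5, -32] -> [41, 37, -5, -32]
  [3, 12, -13, 11] -> [12, 11, 3, -13] -> [12, 11, 3, -13]
  [-1, 46, 34, 38, -14, 24] -> [46, 38, 34, 24, -1, -14] -> [46, 38, 34, 24]
  [11, -5, -34, 7, -17] -> [11, 7, -5, -17, -34] -> [11, 7, -5, -17]
  [9, -23, 13, -47, -13, 20, -8] -> [20, 13, 9, -8, -13, -23, -47] -> [20, 13, 9, -8]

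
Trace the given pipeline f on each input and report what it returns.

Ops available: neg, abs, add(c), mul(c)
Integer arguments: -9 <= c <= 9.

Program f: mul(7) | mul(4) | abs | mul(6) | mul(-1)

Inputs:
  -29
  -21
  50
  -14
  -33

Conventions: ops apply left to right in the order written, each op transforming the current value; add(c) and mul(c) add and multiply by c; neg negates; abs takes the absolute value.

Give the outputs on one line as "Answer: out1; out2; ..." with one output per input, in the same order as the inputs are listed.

Execution, op by op:
  -29 -> -203 -> -812 -> 812 -> 4872 -> -4872
  -21 -> -147 -> -588 -> 588 -> 3528 -> -3528
  50 -> 350 -> 1400 -> 1400 -> 8400 -> -8400
  -14 -> -98 -> -392 -> 392 -> 2352 -> -2352
  -33 -> -231 -> -924 -> 924 -> 5544 -> -5544

-4872; -3528; -8400; -2352; -5544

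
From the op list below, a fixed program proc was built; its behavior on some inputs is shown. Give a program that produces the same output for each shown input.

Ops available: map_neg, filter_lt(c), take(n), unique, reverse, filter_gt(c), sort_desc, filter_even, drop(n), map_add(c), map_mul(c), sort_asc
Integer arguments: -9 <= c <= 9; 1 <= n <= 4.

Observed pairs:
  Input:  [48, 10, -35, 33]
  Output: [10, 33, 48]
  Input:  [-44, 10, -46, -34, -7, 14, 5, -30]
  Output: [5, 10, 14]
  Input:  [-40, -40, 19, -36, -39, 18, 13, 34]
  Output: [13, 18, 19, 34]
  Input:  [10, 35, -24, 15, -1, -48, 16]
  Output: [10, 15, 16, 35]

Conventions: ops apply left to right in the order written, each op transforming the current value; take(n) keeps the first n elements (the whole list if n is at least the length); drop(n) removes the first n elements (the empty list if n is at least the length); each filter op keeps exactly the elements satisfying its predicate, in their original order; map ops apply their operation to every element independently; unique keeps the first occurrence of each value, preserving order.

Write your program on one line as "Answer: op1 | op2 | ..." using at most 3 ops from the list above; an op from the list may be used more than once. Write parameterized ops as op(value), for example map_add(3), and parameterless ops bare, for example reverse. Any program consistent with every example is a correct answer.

sort_asc | filter_gt(3)

Check, running the answer program on each example:
  [48, 10, -35, 33] -> [-35, 10, 33, 48] -> [10, 33, 48]
  [-44, 10, -46, -34, -7, 14, 5, -30] -> [-46, -44, -34, -30, -7, 5, 10, 14] -> [5, 10, 14]
  [-40, -40, 19, -36, -39, 18, 13, 34] -> [-40, -40, -39, -36, 13, 18, 19, 34] -> [13, 18, 19, 34]
  [10, 35, -24, 15, -1, -48, 16] -> [-48, -24, -1, 10, 15, 16, 35] -> [10, 15, 16, 35]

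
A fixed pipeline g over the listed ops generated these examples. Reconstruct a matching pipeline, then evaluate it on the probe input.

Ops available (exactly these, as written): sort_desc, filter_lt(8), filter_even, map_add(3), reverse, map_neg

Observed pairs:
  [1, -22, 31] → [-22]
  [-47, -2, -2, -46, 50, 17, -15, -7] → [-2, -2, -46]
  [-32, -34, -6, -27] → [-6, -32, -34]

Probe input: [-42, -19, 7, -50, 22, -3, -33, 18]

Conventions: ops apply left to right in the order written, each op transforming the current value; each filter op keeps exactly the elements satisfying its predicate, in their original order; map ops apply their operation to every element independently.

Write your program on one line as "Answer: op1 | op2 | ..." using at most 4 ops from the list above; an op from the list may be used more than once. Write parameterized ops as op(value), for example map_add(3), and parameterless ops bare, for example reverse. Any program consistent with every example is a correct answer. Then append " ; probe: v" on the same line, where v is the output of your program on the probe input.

sort_desc | filter_lt(8) | filter_even ; probe: [-42, -50]

Check, running the answer program on each example:
  [1, -22, 31] -> [31, 1, -22] -> [1, -22] -> [-22]
  [-47, -2, -2, -46, 50, 17, -15, -7] -> [50, 17, -2, -2, -7, -15, -46, -47] -> [-2, -2, -7, -15, -46, -47] -> [-2, -2, -46]
  [-32, -34, -6, -27] -> [-6, -27, -32, -34] -> [-6, -27, -32, -34] -> [-6, -32, -34]
  probe: [-42, -19, 7, -50, 22, -3, -33, 18] -> [22, 18, 7, -3, -19, -33, -42, -50] -> [7, -3, -19, -33, -42, -50] -> [-42, -50]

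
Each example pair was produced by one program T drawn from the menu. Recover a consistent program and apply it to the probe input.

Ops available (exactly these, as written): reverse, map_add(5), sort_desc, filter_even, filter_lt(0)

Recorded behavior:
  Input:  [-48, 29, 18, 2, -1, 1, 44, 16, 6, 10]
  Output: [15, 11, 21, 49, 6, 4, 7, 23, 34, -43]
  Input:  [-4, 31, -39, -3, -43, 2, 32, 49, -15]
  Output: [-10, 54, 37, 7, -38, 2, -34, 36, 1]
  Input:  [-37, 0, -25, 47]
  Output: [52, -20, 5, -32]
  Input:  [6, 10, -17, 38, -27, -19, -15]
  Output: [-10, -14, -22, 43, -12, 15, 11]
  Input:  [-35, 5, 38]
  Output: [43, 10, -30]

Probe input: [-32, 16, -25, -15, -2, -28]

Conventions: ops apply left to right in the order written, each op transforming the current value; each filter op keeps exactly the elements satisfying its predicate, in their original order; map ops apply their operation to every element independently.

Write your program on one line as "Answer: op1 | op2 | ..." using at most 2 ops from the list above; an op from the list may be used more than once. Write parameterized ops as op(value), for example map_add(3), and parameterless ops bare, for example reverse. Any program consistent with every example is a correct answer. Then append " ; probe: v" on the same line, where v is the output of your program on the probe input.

map_add(5) | reverse ; probe: [-23, 3, -10, -20, 21, -27]

Check, running the answer program on each example:
  [-48, 29, 18, 2, -1, 1, 44, 16, 6, 10] -> [-43, 34, 23, 7, 4, 6, 49, 21, 11, 15] -> [15, 11, 21, 49, 6, 4, 7, 23, 34, -43]
  [-4, 31, -39, -3, -43, 2, 32, 49, -15] -> [1, 36, -34, 2, -38, 7, 37, 54, -10] -> [-10, 54, 37, 7, -38, 2, -34, 36, 1]
  [-37, 0, -25, 47] -> [-32, 5, -20, 52] -> [52, -20, 5, -32]
  [6, 10, -17, 38, -27, -19, -15] -> [11, 15, -12, 43, -22, -14, -10] -> [-10, -14, -22, 43, -12, 15, 11]
  [-35, 5, 38] -> [-30, 10, 43] -> [43, 10, -30]
  probe: [-32, 16, -25, -15, -2, -28] -> [-27, 21, -20, -10, 3, -23] -> [-23, 3, -10, -20, 21, -27]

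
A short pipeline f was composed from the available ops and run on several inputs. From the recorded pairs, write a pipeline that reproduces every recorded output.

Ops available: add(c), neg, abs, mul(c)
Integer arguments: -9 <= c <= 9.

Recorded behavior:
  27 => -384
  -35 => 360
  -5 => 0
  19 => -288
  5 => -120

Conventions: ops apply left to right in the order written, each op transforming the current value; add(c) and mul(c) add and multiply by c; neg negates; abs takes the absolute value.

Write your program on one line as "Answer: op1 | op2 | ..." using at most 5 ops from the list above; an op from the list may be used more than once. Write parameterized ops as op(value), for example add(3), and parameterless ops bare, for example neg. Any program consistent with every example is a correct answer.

neg | add(-5) | mul(-2) | mul(-6)

Check, running the answer program on each example:
  27 -> -27 -> -32 -> 64 -> -384
  -35 -> 35 -> 30 -> -60 -> 360
  -5 -> 5 -> 0 -> 0 -> 0
  19 -> -19 -> -24 -> 48 -> -288
  5 -> -5 -> -10 -> 20 -> -120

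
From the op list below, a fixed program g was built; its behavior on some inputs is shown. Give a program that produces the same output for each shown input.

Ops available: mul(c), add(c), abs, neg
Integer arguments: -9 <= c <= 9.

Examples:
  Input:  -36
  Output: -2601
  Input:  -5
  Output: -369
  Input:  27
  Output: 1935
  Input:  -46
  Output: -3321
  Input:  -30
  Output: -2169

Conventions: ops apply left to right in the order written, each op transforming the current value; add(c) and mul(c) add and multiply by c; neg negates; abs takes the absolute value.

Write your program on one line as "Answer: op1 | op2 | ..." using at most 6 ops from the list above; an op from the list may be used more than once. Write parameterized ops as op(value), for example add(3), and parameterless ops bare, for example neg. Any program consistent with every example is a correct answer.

mul(-6) | neg | mul(-6) | mul(-2) | add(-9)

Check, running the answer program on each example:
  -36 -> 216 -> -216 -> 1296 -> -2592 -> -2601
  -5 -> 30 -> -30 -> 180 -> -360 -> -369
  27 -> -162 -> 162 -> -972 -> 1944 -> 1935
  -46 -> 276 -> -276 -> 1656 -> -3312 -> -3321
  -30 -> 180 -> -180 -> 1080 -> -2160 -> -2169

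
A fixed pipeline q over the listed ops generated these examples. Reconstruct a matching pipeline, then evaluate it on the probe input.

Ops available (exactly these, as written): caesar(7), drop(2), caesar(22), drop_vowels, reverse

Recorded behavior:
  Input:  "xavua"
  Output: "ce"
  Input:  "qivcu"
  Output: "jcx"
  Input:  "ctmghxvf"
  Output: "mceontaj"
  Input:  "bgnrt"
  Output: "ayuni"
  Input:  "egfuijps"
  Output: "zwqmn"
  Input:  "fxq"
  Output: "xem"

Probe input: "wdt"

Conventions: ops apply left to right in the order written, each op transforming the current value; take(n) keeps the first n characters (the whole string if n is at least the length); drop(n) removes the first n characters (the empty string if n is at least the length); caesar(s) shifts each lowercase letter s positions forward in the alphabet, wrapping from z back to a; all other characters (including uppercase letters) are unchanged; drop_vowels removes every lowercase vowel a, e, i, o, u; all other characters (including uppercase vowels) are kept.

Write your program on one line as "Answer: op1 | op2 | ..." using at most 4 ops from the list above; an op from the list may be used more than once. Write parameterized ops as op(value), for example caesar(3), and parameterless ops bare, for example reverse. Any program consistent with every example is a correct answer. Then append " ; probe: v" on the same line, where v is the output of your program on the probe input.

drop_vowels | caesar(7) | reverse ; probe: "akd"

Check, running the answer program on each example:
  "xavua" -> "xv" -> "ec" -> "ce"
  "qivcu" -> "qvc" -> "xcj" -> "jcx"
  "ctmghxvf" -> "ctmghxvf" -> "jatnoecm" -> "mceontaj"
  "bgnrt" -> "bgnrt" -> "inuya" -> "ayuni"
  "egfuijps" -> "gfjps" -> "nmqwz" -> "zwqmn"
  "fxq" -> "fxq" -> "mex" -> "xem"
  probe: "wdt" -> "wdt" -> "dka" -> "akd"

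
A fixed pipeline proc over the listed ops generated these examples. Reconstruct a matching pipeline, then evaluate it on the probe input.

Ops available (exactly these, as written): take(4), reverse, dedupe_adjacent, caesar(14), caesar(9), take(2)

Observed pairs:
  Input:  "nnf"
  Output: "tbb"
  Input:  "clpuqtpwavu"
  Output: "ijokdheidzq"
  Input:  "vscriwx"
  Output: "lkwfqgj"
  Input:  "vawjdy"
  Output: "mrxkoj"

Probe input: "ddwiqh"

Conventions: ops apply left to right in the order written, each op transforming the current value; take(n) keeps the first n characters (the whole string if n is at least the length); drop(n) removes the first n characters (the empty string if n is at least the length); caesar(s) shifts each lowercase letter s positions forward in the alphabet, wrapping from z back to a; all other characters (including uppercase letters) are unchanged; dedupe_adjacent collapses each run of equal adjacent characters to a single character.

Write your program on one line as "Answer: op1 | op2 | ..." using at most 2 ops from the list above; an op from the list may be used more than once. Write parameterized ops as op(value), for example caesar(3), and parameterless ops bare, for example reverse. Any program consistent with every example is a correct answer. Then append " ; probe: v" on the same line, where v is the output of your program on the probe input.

reverse | caesar(14) ; probe: "vewkrr"

Check, running the answer program on each example:
  "nnf" -> "fnn" -> "tbb"
  "clpuqtpwavu" -> "uvawptquplc" -> "ijokdheidzq"
  "vscriwx" -> "xwircsv" -> "lkwfqgj"
  "vawjdy" -> "ydjwav" -> "mrxkoj"
  probe: "ddwiqh" -> "hqiwdd" -> "vewkrr"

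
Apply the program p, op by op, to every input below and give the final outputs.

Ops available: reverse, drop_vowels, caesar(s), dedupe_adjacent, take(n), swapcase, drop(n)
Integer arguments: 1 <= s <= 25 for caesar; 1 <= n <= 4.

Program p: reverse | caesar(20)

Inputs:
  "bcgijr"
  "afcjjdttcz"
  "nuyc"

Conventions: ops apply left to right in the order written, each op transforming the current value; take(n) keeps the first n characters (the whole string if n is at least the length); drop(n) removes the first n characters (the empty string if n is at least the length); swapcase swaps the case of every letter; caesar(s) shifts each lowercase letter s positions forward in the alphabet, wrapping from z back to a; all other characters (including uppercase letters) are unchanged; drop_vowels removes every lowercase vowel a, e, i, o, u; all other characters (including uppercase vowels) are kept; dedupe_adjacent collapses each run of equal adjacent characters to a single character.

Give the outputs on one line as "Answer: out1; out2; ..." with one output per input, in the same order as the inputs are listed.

Execution, op by op:
  "bcgijr" -> "rjigcb" -> "ldcawv"
  "afcjjdttcz" -> "zcttdjjcfa" -> "twnnxddwzu"
  "nuyc" -> "cyun" -> "wsoh"

"ldcawv"; "twnnxddwzu"; "wsoh"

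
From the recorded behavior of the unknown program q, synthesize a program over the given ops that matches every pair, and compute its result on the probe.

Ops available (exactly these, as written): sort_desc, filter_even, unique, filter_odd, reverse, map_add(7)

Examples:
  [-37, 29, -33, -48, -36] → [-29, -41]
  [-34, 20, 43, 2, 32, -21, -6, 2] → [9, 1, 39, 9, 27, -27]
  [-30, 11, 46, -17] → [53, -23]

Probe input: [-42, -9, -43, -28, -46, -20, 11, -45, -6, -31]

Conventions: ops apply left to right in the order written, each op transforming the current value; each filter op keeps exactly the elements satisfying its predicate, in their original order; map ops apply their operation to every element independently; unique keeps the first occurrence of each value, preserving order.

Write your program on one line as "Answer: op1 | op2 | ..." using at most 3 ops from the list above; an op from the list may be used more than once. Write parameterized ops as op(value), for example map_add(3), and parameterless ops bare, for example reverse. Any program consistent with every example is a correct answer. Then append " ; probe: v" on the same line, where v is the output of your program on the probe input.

filter_even | map_add(7) | reverse ; probe: [1, -13, -39, -21, -35]

Check, running the answer program on each example:
  [-37, 29, -33, -48, -36] -> [-48, -36] -> [-41, -29] -> [-29, -41]
  [-34, 20, 43, 2, 32, -21, -6, 2] -> [-34, 20, 2, 32, -6, 2] -> [-27, 27, 9, 39, 1, 9] -> [9, 1, 39, 9, 27, -27]
  [-30, 11, 46, -17] -> [-30, 46] -> [-23, 53] -> [53, -23]
  probe: [-42, -9, -43, -28, -46, -20, 11, -45, -6, -31] -> [-42, -28, -46, -20, -6] -> [-35, -21, -39, -13, 1] -> [1, -13, -39, -21, -35]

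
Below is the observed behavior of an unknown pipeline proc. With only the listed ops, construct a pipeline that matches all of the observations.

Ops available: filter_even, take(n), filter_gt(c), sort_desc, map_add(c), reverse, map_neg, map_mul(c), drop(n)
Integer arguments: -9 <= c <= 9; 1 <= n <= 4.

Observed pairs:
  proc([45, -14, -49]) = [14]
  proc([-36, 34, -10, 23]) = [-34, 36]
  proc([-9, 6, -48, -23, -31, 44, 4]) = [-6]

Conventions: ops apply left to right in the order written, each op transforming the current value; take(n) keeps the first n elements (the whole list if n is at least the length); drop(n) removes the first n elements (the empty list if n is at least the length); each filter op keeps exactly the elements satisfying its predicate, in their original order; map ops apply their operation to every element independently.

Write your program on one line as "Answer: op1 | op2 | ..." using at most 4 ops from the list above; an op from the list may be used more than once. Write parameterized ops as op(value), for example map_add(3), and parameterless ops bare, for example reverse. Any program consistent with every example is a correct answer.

take(2) | sort_desc | map_neg | filter_even

Check, running the answer program on each example:
  [45, -14, -49] -> [45, -14] -> [45, -14] -> [-45, 14] -> [14]
  [-36, 34, -10, 23] -> [-36, 34] -> [34, -36] -> [-34, 36] -> [-34, 36]
  [-9, 6, -48, -23, -31, 44, 4] -> [-9, 6] -> [6, -9] -> [-6, 9] -> [-6]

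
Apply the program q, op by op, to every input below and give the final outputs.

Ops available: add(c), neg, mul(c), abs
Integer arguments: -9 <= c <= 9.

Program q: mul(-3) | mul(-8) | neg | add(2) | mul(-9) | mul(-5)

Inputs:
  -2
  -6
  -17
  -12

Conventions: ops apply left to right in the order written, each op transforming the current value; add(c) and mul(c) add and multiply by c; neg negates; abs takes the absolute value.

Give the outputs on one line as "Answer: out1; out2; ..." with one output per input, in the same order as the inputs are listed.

2250; 6570; 18450; 13050

Execution, op by op:
  -2 -> 6 -> -48 -> 48 -> 50 -> -450 -> 2250
  -6 -> 18 -> -144 -> 144 -> 146 -> -1314 -> 6570
  -17 -> 51 -> -408 -> 408 -> 410 -> -3690 -> 18450
  -12 -> 36 -> -288 -> 288 -> 290 -> -2610 -> 13050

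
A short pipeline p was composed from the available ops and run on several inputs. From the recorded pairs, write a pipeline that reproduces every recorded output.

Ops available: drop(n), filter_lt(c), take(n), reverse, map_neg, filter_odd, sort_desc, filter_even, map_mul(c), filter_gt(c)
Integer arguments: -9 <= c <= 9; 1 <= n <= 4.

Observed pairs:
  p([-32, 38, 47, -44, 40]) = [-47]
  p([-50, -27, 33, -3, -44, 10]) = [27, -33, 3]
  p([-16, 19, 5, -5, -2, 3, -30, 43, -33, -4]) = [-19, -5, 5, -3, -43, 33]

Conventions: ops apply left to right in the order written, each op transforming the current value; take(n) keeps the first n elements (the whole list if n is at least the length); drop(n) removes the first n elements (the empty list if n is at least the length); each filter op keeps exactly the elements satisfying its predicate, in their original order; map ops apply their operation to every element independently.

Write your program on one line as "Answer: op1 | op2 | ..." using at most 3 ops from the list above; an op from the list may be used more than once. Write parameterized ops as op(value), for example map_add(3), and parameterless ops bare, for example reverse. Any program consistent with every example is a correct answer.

filter_odd | map_neg

Check, running the answer program on each example:
  [-32, 38, 47, -44, 40] -> [47] -> [-47]
  [-50, -27, 33, -3, -44, 10] -> [-27, 33, -3] -> [27, -33, 3]
  [-16, 19, 5, -5, -2, 3, -30, 43, -33, -4] -> [19, 5, -5, 3, 43, -33] -> [-19, -5, 5, -3, -43, 33]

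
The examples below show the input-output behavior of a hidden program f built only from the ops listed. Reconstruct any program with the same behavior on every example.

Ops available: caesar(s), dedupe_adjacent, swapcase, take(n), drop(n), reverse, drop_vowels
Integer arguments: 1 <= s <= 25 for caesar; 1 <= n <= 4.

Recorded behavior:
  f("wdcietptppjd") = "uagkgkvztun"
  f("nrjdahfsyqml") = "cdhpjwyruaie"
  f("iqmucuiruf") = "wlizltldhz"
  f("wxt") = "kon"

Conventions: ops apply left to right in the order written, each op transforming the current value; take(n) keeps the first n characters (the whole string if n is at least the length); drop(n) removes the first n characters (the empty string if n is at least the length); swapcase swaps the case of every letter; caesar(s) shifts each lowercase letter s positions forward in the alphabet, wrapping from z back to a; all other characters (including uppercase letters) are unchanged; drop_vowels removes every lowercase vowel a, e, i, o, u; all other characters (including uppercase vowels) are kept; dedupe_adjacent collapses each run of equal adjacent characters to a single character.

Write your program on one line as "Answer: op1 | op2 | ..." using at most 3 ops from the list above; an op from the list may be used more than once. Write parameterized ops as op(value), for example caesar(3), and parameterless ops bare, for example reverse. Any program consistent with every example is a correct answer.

caesar(17) | dedupe_adjacent | reverse

Check, running the answer program on each example:
  "wdcietptppjd" -> "nutzvkgkggau" -> "nutzvkgkgau" -> "uagkgkvztun"
  "nrjdahfsyqml" -> "eiaurywjphdc" -> "eiaurywjphdc" -> "cdhpjwyruaie"
  "iqmucuiruf" -> "zhdltlzilw" -> "zhdltlzilw" -> "wlizltldhz"
  "wxt" -> "nok" -> "nok" -> "kon"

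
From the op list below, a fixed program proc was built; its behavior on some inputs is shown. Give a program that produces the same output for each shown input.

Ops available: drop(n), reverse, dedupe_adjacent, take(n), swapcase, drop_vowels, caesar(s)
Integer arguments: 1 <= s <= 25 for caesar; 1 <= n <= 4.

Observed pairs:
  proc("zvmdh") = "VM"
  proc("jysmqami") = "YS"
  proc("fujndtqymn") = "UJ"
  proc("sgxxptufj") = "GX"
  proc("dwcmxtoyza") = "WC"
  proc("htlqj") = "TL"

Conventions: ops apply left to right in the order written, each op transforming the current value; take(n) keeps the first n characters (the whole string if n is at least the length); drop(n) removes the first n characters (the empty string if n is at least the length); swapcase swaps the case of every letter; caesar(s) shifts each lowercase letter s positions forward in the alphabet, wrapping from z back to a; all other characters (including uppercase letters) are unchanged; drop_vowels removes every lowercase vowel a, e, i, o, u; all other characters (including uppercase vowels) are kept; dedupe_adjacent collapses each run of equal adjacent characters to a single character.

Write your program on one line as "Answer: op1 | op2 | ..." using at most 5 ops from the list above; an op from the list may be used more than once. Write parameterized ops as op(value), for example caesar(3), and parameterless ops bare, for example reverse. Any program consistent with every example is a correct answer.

take(3) | swapcase | reverse | take(2) | reverse

Check, running the answer program on each example:
  "zvmdh" -> "zvm" -> "ZVM" -> "MVZ" -> "MV" -> "VM"
  "jysmqami" -> "jys" -> "JYS" -> "SYJ" -> "SY" -> "YS"
  "fujndtqymn" -> "fuj" -> "FUJ" -> "JUF" -> "JU" -> "UJ"
  "sgxxptufj" -> "sgx" -> "SGX" -> "XGS" -> "XG" -> "GX"
  "dwcmxtoyza" -> "dwc" -> "DWC" -> "CWD" -> "CW" -> "WC"
  "htlqj" -> "htl" -> "HTL" -> "LTH" -> "LT" -> "TL"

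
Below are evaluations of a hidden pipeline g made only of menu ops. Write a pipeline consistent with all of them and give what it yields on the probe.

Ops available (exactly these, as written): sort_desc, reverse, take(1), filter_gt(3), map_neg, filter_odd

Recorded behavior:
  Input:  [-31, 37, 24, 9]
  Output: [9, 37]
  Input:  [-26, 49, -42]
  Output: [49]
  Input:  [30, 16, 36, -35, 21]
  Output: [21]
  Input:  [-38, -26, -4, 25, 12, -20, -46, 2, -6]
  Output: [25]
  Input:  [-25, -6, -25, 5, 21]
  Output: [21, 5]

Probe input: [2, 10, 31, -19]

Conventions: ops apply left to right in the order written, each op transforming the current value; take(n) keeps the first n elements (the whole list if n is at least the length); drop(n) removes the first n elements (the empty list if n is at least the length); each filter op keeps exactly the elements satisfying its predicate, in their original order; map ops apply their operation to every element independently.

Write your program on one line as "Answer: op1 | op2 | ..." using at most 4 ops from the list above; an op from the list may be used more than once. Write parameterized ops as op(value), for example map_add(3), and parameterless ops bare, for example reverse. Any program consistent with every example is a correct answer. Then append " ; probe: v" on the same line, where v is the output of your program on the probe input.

filter_gt(3) | filter_odd | reverse ; probe: [31]

Check, running the answer program on each example:
  [-31, 37, 24, 9] -> [37, 24, 9] -> [37, 9] -> [9, 37]
  [-26, 49, -42] -> [49] -> [49] -> [49]
  [30, 16, 36, -35, 21] -> [30, 16, 36, 21] -> [21] -> [21]
  [-38, -26, -4, 25, 12, -20, -46, 2, -6] -> [25, 12] -> [25] -> [25]
  [-25, -6, -25, 5, 21] -> [5, 21] -> [5, 21] -> [21, 5]
  probe: [2, 10, 31, -19] -> [10, 31] -> [31] -> [31]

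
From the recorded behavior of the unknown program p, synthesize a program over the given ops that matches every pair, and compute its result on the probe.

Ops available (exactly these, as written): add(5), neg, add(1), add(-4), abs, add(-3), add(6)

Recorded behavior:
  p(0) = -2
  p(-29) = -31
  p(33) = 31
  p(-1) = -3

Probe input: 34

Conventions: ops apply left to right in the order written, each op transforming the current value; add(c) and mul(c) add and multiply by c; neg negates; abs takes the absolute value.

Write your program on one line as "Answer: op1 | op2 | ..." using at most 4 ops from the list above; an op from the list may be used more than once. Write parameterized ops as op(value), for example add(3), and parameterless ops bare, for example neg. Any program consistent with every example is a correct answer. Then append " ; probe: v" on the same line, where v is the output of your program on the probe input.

add(-4) | add(-3) | add(5) ; probe: 32

Check, running the answer program on each example:
  0 -> -4 -> -7 -> -2
  -29 -> -33 -> -36 -> -31
  33 -> 29 -> 26 -> 31
  -1 -> -5 -> -8 -> -3
  probe: 34 -> 30 -> 27 -> 32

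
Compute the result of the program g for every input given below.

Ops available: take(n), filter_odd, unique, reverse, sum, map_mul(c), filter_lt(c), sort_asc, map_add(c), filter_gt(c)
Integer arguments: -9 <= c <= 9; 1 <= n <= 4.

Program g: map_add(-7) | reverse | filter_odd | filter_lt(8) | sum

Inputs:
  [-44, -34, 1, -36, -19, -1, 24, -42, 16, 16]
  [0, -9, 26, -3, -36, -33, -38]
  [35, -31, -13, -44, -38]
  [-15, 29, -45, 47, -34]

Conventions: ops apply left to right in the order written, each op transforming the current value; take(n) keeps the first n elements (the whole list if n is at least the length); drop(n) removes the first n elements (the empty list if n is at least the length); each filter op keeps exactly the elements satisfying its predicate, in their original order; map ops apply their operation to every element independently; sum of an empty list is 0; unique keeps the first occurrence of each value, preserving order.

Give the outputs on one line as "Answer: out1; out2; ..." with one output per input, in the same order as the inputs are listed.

-184; -95; -96; -41

Execution, op by op:
  [-44, -34, 1, -36, -19, -1, 24, -42, 16, 16] -> [-51, -41, -6, -43, -26, -8, 17, -49, 9, 9] -> [9, 9, -49, 17, -8, -26, -43, -6, -41, -51] -> [9, 9, -49, 17, -43, -41, -51] -> [-49, -43, -41, -51] -> -184
  [0, -9, 26, -3, -36, -33, -38] -> [-7, -16, 19, -10, -43, -40, -45] -> [-45, -40, -43, -10, 19, -16, -7] -> [-45, -43, 19, -7] -> [-45, -43, -7] -> -95
  [35, -31, -13, -44, -38] -> [28, -38, -20, -51, -45] -> [-45, -51, -20, -38, 28] -> [-45, -51] -> [-45, -51] -> -96
  [-15, 29, -45, 47, -34] -> [-22, 22, -52, 40, -41] -> [-41, 40, -52, 22, -22] -> [-41] -> [-41] -> -41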